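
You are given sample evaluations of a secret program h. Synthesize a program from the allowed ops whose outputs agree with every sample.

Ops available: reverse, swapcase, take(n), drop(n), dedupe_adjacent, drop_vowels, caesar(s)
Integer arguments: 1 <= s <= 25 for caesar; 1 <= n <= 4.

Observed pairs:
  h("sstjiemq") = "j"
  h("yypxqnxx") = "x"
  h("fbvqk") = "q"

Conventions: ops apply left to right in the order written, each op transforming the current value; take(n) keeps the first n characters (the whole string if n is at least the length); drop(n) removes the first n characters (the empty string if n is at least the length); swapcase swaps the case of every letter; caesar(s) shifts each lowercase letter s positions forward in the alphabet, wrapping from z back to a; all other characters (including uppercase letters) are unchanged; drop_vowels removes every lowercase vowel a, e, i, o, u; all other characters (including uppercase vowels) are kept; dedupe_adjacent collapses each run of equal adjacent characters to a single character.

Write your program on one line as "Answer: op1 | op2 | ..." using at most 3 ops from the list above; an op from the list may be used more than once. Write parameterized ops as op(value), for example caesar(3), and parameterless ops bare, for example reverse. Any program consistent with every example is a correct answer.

take(4) | drop(3)

Check, running the answer program on each example:
  "sstjiemq" -> "sstj" -> "j"
  "yypxqnxx" -> "yypx" -> "x"
  "fbvqk" -> "fbvq" -> "q"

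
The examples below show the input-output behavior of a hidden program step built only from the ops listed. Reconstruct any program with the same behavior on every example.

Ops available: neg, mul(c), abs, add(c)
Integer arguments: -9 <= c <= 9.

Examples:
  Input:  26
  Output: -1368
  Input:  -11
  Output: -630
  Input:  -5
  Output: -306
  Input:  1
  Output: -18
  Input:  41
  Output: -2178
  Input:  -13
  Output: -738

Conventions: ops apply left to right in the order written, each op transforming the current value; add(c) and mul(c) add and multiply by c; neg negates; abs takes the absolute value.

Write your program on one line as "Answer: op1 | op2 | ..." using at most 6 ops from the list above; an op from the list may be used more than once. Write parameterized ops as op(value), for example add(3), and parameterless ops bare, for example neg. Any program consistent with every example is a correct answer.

mul(-9) | add(6) | mul(6) | abs | neg

Check, running the answer program on each example:
  26 -> -234 -> -228 -> -1368 -> 1368 -> -1368
  -11 -> 99 -> 105 -> 630 -> 630 -> -630
  -5 -> 45 -> 51 -> 306 -> 306 -> -306
  1 -> -9 -> -3 -> -18 -> 18 -> -18
  41 -> -369 -> -363 -> -2178 -> 2178 -> -2178
  -13 -> 117 -> 123 -> 738 -> 738 -> -738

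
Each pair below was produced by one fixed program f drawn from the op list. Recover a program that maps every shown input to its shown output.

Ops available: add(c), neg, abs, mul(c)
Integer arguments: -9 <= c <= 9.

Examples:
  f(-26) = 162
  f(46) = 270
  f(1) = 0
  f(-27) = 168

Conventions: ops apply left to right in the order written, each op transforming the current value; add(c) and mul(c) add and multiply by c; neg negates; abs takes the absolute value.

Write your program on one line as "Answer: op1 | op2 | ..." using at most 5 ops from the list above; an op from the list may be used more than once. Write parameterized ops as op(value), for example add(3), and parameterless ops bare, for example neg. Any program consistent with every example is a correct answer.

neg | add(1) | mul(6) | neg | abs

Check, running the answer program on each example:
  -26 -> 26 -> 27 -> 162 -> -162 -> 162
  46 -> -46 -> -45 -> -270 -> 270 -> 270
  1 -> -1 -> 0 -> 0 -> 0 -> 0
  -27 -> 27 -> 28 -> 168 -> -168 -> 168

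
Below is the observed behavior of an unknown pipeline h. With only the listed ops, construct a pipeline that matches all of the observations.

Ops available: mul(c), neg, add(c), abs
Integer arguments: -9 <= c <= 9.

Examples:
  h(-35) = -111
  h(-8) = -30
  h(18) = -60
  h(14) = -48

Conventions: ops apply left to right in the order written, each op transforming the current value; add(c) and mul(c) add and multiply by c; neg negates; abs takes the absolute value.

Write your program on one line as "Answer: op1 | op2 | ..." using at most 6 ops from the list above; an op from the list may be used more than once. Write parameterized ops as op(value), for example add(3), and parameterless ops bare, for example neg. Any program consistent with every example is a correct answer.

mul(3) | neg | abs | neg | add(-6)

Check, running the answer program on each example:
  -35 -> -105 -> 105 -> 105 -> -105 -> -111
  -8 -> -24 -> 24 -> 24 -> -24 -> -30
  18 -> 54 -> -54 -> 54 -> -54 -> -60
  14 -> 42 -> -42 -> 42 -> -42 -> -48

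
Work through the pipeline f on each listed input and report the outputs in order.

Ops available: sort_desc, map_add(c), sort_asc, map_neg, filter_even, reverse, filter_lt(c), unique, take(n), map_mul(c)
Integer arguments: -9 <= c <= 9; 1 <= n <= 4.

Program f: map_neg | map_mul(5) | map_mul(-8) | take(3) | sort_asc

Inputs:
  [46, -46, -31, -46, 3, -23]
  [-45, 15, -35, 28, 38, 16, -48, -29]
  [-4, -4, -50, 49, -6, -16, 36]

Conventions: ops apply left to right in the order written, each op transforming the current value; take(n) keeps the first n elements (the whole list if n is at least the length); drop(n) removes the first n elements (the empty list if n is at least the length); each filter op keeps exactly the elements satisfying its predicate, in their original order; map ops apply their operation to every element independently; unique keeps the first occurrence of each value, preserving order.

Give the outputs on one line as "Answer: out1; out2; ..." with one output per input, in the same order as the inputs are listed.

Execution, op by op:
  [46, -46, -31, -46, 3, -23] -> [-46, 46, 31, 46, -3, 23] -> [-230, 230, 155, 230, -15, 115] -> [1840, -1840, -1240, -1840, 120, -920] -> [1840, -1840, -1240] -> [-1840, -1240, 1840]
  [-45, 15, -35, 28, 38, 16, -48, -29] -> [45, -15, 35, -28, -38, -16, 48, 29] -> [225, -75, 175, -140, -190, -80, 240, 145] -> [-1800, 600, -1400, 1120, 1520, 640, -1920, -1160] -> [-1800, 600, -1400] -> [-1800, -1400, 600]
  [-4, -4, -50, 49, -6, -16, 36] -> [4, 4, 50, -49, 6, 16, -36] -> [20, 20, 250, -245, 30, 80, -180] -> [-160, -160, -2000, 1960, -240, -640, 1440] -> [-160, -160, -2000] -> [-2000, -160, -160]

[-1840, -1240, 1840]; [-1800, -1400, 600]; [-2000, -160, -160]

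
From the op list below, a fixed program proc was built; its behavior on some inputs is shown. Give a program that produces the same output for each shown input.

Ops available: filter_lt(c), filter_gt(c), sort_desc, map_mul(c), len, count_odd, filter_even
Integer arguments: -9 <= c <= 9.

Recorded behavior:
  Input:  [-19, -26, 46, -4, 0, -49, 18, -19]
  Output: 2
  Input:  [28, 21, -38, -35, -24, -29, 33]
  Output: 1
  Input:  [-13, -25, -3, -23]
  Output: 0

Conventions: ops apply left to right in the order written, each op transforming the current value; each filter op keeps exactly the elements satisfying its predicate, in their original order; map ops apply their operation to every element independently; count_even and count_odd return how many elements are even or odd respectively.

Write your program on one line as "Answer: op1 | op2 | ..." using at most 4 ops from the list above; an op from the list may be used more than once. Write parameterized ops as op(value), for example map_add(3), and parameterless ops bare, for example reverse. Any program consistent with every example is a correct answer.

filter_even | filter_gt(4) | map_mul(9) | len

Check, running the answer program on each example:
  [-19, -26, 46, -4, 0, -49, 18, -19] -> [-26, 46, -4, 0, 18] -> [46, 18] -> [414, 162] -> 2
  [28, 21, -38, -35, -24, -29, 33] -> [28, -38, -24] -> [28] -> [252] -> 1
  [-13, -25, -3, -23] -> [] -> [] -> [] -> 0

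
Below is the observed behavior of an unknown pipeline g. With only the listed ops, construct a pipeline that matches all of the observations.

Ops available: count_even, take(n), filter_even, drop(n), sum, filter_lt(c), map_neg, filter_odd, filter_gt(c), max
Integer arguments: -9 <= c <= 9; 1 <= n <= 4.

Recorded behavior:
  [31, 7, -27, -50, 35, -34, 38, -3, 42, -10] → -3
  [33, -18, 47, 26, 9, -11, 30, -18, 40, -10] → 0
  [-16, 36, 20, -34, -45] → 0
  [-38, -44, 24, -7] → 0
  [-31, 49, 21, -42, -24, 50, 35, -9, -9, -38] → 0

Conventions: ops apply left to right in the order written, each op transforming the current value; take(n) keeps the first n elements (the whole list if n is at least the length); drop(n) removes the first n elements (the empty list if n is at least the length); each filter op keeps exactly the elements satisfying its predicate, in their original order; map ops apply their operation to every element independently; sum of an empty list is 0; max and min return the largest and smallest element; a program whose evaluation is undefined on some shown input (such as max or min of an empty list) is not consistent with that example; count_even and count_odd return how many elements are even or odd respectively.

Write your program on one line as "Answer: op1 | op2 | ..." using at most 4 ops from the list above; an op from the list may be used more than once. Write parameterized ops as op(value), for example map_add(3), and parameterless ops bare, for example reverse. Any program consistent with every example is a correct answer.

filter_odd | filter_lt(1) | filter_gt(-4) | sum

Check, running the answer program on each example:
  [31, 7, -27, -50, 35, -34, 38, -3, 42, -10] -> [31, 7, -27, 35, -3] -> [-27, -3] -> [-3] -> -3
  [33, -18, 47, 26, 9, -11, 30, -18, 40, -10] -> [33, 47, 9, -11] -> [-11] -> [] -> 0
  [-16, 36, 20, -34, -45] -> [-45] -> [-45] -> [] -> 0
  [-38, -44, 24, -7] -> [-7] -> [-7] -> [] -> 0
  [-31, 49, 21, -42, -24, 50, 35, -9, -9, -38] -> [-31, 49, 21, 35, -9, -9] -> [-31, -9, -9] -> [] -> 0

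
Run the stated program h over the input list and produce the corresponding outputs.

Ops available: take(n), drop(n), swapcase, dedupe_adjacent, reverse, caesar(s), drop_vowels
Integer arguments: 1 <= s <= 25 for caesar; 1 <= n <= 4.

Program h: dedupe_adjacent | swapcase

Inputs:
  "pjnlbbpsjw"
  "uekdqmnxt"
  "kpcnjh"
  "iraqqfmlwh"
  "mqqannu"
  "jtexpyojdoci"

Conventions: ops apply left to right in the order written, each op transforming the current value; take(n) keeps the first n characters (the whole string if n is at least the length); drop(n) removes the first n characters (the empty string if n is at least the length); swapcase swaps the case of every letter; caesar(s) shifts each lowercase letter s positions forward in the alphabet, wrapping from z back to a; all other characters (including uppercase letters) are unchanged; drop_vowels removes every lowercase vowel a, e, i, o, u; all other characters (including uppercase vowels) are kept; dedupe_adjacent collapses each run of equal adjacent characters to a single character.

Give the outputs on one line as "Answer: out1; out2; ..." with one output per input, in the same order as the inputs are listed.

"PJNLBPSJW"; "UEKDQMNXT"; "KPCNJH"; "IRAQFMLWH"; "MQANU"; "JTEXPYOJDOCI"

Execution, op by op:
  "pjnlbbpsjw" -> "pjnlbpsjw" -> "PJNLBPSJW"
  "uekdqmnxt" -> "uekdqmnxt" -> "UEKDQMNXT"
  "kpcnjh" -> "kpcnjh" -> "KPCNJH"
  "iraqqfmlwh" -> "iraqfmlwh" -> "IRAQFMLWH"
  "mqqannu" -> "mqanu" -> "MQANU"
  "jtexpyojdoci" -> "jtexpyojdoci" -> "JTEXPYOJDOCI"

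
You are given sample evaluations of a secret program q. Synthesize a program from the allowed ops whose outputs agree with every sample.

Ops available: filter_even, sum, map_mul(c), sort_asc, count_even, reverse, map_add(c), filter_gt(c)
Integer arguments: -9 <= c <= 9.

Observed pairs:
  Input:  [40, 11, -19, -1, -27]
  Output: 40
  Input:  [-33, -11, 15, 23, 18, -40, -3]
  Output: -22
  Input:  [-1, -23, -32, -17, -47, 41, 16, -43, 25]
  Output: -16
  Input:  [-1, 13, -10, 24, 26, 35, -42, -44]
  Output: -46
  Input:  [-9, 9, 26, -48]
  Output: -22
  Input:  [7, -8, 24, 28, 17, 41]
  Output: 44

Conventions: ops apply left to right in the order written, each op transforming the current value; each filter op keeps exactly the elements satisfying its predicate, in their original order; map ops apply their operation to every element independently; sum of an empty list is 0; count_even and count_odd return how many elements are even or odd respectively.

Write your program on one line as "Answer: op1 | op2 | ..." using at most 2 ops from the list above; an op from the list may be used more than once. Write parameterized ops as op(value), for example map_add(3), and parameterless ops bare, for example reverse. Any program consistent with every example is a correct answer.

filter_even | sum

Check, running the answer program on each example:
  [40, 11, -19, -1, -27] -> [40] -> 40
  [-33, -11, 15, 23, 18, -40, -3] -> [18, -40] -> -22
  [-1, -23, -32, -17, -47, 41, 16, -43, 25] -> [-32, 16] -> -16
  [-1, 13, -10, 24, 26, 35, -42, -44] -> [-10, 24, 26, -42, -44] -> -46
  [-9, 9, 26, -48] -> [26, -48] -> -22
  [7, -8, 24, 28, 17, 41] -> [-8, 24, 28] -> 44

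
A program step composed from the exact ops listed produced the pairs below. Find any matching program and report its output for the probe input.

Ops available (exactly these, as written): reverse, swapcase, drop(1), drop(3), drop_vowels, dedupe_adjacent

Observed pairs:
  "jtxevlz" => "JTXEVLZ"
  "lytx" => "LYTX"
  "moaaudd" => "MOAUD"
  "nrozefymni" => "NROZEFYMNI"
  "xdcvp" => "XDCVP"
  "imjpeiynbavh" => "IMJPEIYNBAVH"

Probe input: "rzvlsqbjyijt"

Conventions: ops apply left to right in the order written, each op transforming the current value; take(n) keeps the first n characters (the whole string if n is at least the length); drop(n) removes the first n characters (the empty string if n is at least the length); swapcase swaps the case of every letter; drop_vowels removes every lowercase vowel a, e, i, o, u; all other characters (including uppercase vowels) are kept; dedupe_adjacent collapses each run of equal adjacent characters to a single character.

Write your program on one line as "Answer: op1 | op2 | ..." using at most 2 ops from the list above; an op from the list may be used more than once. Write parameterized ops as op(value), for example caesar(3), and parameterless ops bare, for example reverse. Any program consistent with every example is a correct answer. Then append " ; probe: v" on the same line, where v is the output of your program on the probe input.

swapcase | dedupe_adjacent ; probe: "RZVLSQBJYIJT"

Check, running the answer program on each example:
  "jtxevlz" -> "JTXEVLZ" -> "JTXEVLZ"
  "lytx" -> "LYTX" -> "LYTX"
  "moaaudd" -> "MOAAUDD" -> "MOAUD"
  "nrozefymni" -> "NROZEFYMNI" -> "NROZEFYMNI"
  "xdcvp" -> "XDCVP" -> "XDCVP"
  "imjpeiynbavh" -> "IMJPEIYNBAVH" -> "IMJPEIYNBAVH"
  probe: "rzvlsqbjyijt" -> "RZVLSQBJYIJT" -> "RZVLSQBJYIJT"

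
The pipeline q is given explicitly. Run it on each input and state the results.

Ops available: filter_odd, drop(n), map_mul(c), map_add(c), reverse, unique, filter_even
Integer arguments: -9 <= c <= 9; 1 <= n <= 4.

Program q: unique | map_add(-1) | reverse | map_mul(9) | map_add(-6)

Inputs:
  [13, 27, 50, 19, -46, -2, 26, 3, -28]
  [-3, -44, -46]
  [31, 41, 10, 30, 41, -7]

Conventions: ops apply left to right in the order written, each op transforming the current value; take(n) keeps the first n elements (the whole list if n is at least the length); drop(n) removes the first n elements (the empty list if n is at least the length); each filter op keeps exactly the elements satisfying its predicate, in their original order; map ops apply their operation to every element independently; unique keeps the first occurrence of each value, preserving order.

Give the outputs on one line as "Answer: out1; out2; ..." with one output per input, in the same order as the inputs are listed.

[-267, 12, 219, -33, -429, 156, 435, 228, 102]; [-429, -411, -42]; [-78, 255, 75, 354, 264]

Execution, op by op:
  [13, 27, 50, 19, -46, -2, 26, 3, -28] -> [13, 27, 50, 19, -46, -2, 26, 3, -28] -> [12, 26, 49, 18, -47, -3, 25, 2, -29] -> [-29, 2, 25, -3, -47, 18, 49, 26, 12] -> [-261, 18, 225, -27, -423, 162, 441, 234, 108] -> [-267, 12, 219, -33, -429, 156, 435, 228, 102]
  [-3, -44, -46] -> [-3, -44, -46] -> [-4, -45, -47] -> [-47, -45, -4] -> [-423, -405, -36] -> [-429, -411, -42]
  [31, 41, 10, 30, 41, -7] -> [31, 41, 10, 30, -7] -> [30, 40, 9, 29, -8] -> [-8, 29, 9, 40, 30] -> [-72, 261, 81, 360, 270] -> [-78, 255, 75, 354, 264]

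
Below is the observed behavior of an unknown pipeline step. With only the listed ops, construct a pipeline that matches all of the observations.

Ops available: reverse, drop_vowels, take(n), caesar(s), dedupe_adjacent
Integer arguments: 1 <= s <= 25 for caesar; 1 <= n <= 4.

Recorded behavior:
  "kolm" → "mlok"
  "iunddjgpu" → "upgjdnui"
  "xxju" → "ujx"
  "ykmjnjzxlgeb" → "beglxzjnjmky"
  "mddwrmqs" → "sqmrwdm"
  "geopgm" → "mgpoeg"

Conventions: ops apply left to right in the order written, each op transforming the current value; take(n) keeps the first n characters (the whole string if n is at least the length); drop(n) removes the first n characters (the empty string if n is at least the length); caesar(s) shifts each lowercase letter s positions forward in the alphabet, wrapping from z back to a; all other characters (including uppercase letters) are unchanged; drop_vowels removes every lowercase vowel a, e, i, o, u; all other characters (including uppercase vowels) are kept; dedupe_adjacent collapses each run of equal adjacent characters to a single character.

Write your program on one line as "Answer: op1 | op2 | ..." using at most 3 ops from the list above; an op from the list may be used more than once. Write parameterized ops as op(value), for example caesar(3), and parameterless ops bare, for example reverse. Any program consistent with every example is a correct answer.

dedupe_adjacent | reverse

Check, running the answer program on each example:
  "kolm" -> "kolm" -> "mlok"
  "iunddjgpu" -> "iundjgpu" -> "upgjdnui"
  "xxju" -> "xju" -> "ujx"
  "ykmjnjzxlgeb" -> "ykmjnjzxlgeb" -> "beglxzjnjmky"
  "mddwrmqs" -> "mdwrmqs" -> "sqmrwdm"
  "geopgm" -> "geopgm" -> "mgpoeg"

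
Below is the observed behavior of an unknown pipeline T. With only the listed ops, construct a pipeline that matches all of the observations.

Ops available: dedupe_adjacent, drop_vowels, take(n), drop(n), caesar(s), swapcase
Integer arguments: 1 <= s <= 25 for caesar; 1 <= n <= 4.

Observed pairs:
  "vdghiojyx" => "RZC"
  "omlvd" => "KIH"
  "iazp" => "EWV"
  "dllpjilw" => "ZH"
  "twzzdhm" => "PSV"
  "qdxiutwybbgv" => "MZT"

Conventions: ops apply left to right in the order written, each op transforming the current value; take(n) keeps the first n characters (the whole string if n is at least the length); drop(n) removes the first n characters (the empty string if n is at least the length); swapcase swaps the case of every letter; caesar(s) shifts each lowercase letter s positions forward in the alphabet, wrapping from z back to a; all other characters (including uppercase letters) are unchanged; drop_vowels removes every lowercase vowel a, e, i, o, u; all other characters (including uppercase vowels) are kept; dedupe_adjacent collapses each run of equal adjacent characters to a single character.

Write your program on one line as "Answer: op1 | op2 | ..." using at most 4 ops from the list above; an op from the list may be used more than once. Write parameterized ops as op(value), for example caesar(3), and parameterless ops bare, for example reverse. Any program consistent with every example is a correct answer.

caesar(22) | take(3) | swapcase | dedupe_adjacent

Check, running the answer program on each example:
  "vdghiojyx" -> "rzcdekfut" -> "rzc" -> "RZC" -> "RZC"
  "omlvd" -> "kihrz" -> "kih" -> "KIH" -> "KIH"
  "iazp" -> "ewvl" -> "ewv" -> "EWV" -> "EWV"
  "dllpjilw" -> "zhhlfehs" -> "zhh" -> "ZHH" -> "ZH"
  "twzzdhm" -> "psvvzdi" -> "psv" -> "PSV" -> "PSV"
  "qdxiutwybbgv" -> "mzteqpsuxxcr" -> "mzt" -> "MZT" -> "MZT"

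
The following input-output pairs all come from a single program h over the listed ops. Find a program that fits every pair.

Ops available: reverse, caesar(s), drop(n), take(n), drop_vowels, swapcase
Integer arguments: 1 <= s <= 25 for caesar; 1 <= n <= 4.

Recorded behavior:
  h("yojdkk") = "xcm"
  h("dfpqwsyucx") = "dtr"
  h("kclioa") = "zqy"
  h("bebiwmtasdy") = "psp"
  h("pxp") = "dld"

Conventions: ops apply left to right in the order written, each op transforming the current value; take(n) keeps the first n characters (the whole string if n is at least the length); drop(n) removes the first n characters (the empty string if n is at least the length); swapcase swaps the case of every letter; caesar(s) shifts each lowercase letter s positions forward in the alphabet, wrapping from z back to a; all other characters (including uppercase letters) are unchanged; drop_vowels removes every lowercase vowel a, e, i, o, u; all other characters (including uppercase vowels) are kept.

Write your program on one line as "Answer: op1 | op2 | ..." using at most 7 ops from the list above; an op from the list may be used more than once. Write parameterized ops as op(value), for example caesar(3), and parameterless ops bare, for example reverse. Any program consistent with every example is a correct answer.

take(4) | caesar(17) | caesar(21) | take(3) | caesar(2) | reverse

Check, running the answer program on each example:
  "yojdkk" -> "yojd" -> "pfau" -> "kavp" -> "kav" -> "mcx" -> "xcm"
  "dfpqwsyucx" -> "dfpq" -> "uwgh" -> "prbc" -> "prb" -> "rtd" -> "dtr"
  "kclioa" -> "kcli" -> "btcz" -> "woxu" -> "wox" -> "yqz" -> "zqy"
  "bebiwmtasdy" -> "bebi" -> "svsz" -> "nqnu" -> "nqn" -> "psp" -> "psp"
  "pxp" -> "pxp" -> "gog" -> "bjb" -> "bjb" -> "dld" -> "dld"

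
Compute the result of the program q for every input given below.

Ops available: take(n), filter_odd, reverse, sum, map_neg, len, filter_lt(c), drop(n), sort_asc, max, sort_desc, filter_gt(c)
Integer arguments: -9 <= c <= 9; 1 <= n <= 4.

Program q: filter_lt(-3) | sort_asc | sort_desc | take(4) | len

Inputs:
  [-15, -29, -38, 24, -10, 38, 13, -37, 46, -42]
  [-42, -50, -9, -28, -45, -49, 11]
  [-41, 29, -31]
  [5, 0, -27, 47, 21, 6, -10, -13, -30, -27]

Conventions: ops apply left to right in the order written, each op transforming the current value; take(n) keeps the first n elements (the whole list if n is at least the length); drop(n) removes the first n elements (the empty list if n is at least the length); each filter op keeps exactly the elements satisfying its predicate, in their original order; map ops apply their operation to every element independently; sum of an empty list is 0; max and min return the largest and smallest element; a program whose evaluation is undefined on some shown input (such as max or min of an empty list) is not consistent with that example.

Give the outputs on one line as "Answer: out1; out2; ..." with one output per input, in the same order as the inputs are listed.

Execution, op by op:
  [-15, -29, -38, 24, -10, 38, 13, -37, 46, -42] -> [-15, -29, -38, -10, -37, -42] -> [-42, -38, -37, -29, -15, -10] -> [-10, -15, -29, -37, -38, -42] -> [-10, -15, -29, -37] -> 4
  [-42, -50, -9, -28, -45, -49, 11] -> [-42, -50, -9, -28, -45, -49] -> [-50, -49, -45, -42, -28, -9] -> [-9, -28, -42, -45, -49, -50] -> [-9, -28, -42, -45] -> 4
  [-41, 29, -31] -> [-41, -31] -> [-41, -31] -> [-31, -41] -> [-31, -41] -> 2
  [5, 0, -27, 47, 21, 6, -10, -13, -30, -27] -> [-27, -10, -13, -30, -27] -> [-30, -27, -27, -13, -10] -> [-10, -13, -27, -27, -30] -> [-10, -13, -27, -27] -> 4

4; 4; 2; 4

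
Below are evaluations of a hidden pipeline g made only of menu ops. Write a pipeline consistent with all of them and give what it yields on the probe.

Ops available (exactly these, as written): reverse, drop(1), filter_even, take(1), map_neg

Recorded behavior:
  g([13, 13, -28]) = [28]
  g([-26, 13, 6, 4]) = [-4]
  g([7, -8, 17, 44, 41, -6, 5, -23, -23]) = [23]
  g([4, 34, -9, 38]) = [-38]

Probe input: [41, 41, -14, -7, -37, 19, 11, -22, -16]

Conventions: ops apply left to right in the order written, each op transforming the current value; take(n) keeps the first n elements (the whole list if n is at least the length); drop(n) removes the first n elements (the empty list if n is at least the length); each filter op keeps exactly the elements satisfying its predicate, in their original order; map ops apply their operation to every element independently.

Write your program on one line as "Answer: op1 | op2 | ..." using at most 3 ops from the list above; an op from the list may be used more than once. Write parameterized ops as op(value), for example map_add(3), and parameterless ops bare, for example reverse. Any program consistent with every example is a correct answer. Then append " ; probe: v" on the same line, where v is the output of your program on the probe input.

map_neg | reverse | take(1) ; probe: [16]

Check, running the answer program on each example:
  [13, 13, -28] -> [-13, -13, 28] -> [28, -13, -13] -> [28]
  [-26, 13, 6, 4] -> [26, -13, -6, -4] -> [-4, -6, -13, 26] -> [-4]
  [7, -8, 17, 44, 41, -6, 5, -23, -23] -> [-7, 8, -17, -44, -41, 6, -5, 23, 23] -> [23, 23, -5, 6, -41, -44, -17, 8, -7] -> [23]
  [4, 34, -9, 38] -> [-4, -34, 9, -38] -> [-38, 9, -34, -4] -> [-38]
  probe: [41, 41, -14, -7, -37, 19, 11, -22, -16] -> [-41, -41, 14, 7, 37, -19, -11, 22, 16] -> [16, 22, -11, -19, 37, 7, 14, -41, -41] -> [16]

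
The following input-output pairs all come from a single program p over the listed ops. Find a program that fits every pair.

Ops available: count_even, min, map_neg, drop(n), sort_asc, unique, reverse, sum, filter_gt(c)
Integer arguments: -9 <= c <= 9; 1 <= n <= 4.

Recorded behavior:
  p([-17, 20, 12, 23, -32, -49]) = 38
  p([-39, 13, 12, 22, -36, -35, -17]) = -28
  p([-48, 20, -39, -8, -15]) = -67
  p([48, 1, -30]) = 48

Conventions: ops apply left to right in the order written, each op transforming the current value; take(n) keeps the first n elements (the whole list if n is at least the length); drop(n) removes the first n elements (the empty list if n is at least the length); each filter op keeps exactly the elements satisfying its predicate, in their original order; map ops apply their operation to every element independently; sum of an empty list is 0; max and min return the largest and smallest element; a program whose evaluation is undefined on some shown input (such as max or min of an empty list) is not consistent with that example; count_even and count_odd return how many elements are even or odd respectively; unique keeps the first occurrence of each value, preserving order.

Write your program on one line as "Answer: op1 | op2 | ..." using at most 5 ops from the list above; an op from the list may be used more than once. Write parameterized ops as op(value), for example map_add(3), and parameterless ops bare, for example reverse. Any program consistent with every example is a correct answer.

reverse | drop(2) | sort_asc | sum

Check, running the answer program on each example:
  [-17, 20, 12, 23, -32, -49] -> [-49, -32, 23, 12, 20, -17] -> [23, 12, 20, -17] -> [-17, 12, 20, 23] -> 38
  [-39, 13, 12, 22, -36, -35, -17] -> [-17, -35, -36, 22, 12, 13, -39] -> [-36, 22, 12, 13, -39] -> [-39, -36, 12, 13, 22] -> -28
  [-48, 20, -39, -8, -15] -> [-15, -8, -39, 20, -48] -> [-39, 20, -48] -> [-48, -39, 20] -> -67
  [48, 1, -30] -> [-30, 1, 48] -> [48] -> [48] -> 48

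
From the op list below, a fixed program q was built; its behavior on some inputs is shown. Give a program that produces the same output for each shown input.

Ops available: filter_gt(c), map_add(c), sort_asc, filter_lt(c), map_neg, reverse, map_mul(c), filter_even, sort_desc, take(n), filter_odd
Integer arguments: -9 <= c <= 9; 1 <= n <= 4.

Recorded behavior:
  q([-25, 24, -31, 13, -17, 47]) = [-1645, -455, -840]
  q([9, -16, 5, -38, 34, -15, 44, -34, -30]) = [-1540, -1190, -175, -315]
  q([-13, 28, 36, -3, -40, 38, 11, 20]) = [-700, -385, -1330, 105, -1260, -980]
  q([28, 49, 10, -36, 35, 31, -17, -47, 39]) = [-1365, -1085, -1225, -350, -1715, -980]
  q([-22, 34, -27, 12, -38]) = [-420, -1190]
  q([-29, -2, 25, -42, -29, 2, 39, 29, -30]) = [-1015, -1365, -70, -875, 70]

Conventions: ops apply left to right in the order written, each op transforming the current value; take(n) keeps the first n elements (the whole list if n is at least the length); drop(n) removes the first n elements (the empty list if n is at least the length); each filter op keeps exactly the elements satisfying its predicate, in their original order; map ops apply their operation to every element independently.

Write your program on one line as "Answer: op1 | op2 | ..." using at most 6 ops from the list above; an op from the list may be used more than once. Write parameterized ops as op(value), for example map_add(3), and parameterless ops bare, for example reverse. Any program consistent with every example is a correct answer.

filter_gt(-5) | reverse | map_mul(7) | map_neg | map_mul(5)

Check, running the answer program on each example:
  [-25, 24, -31, 13, -17, 47] -> [24, 13, 47] -> [47, 13, 24] -> [329, 91, 168] -> [-329, -91, -168] -> [-1645, -455, -840]
  [9, -16, 5, -38, 34, -15, 44, -34, -30] -> [9, 5, 34, 44] -> [44, 34, 5, 9] -> [308, 238, 35, 63] -> [-308, -238, -35, -63] -> [-1540, -1190, -175, -315]
  [-13, 28, 36, -3, -40, 38, 11, 20] -> [28, 36, -3, 38, 11, 20] -> [20, 11, 38, -3, 36, 28] -> [140, 77, 266, -21, 252, 196] -> [-140, -77, -266, 21, -252, -196] -> [-700, -385, -1330, 105, -1260, -980]
  [28, 49, 10, -36, 35, 31, -17, -47, 39] -> [28, 49, 10, 35, 31, 39] -> [39, 31, 35, 10, 49, 28] -> [273, 217, 245, 70, 343, 196] -> [-273, -217, -245, -70, -343, -196] -> [-1365, -1085, -1225, -350, -1715, -980]
  [-22, 34, -27, 12, -38] -> [34, 12] -> [12, 34] -> [84, 238] -> [-84, -238] -> [-420, -1190]
  [-29, -2, 25, -42, -29, 2, 39, 29, -30] -> [-2, 25, 2, 39, 29] -> [29, 39, 2, 25, -2] -> [203, 273, 14, 175, -14] -> [-203, -273, -14, -175, 14] -> [-1015, -1365, -70, -875, 70]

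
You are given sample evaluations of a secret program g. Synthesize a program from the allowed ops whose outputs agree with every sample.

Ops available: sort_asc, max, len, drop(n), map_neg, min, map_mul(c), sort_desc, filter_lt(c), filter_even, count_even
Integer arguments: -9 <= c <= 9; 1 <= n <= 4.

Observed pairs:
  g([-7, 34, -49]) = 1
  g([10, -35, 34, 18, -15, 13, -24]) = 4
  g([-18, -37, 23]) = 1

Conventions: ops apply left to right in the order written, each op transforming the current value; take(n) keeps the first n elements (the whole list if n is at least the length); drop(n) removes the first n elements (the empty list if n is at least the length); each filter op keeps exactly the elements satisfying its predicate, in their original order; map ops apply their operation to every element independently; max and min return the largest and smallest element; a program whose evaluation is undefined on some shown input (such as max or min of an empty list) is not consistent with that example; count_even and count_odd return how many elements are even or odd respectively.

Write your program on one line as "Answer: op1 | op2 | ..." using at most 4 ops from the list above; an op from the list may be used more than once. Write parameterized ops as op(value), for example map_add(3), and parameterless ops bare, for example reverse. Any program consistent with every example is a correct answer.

map_mul(-5) | filter_lt(-4) | len

Check, running the answer program on each example:
  [-7, 34, -49] -> [35, -170, 245] -> [-170] -> 1
  [10, -35, 34, 18, -15, 13, -24] -> [-50, 175, -170, -90, 75, -65, 120] -> [-50, -170, -90, -65] -> 4
  [-18, -37, 23] -> [90, 185, -115] -> [-115] -> 1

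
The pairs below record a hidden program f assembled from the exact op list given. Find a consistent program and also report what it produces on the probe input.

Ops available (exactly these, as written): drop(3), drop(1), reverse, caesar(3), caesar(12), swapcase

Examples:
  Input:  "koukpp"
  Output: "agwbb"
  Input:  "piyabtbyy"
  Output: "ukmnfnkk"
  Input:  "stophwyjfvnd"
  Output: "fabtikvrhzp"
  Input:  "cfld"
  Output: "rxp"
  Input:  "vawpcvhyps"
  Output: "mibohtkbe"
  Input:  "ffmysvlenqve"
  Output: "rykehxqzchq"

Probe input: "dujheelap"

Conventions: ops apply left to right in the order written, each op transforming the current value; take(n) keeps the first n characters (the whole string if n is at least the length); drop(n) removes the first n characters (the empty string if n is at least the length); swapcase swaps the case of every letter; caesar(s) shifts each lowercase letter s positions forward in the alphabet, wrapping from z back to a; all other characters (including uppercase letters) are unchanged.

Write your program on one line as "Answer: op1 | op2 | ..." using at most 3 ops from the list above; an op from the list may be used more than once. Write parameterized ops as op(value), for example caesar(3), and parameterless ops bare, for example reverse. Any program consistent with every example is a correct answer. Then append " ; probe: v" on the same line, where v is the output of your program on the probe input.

caesar(12) | drop(1) ; probe: "gvtqqxmb"

Check, running the answer program on each example:
  "koukpp" -> "wagwbb" -> "agwbb"
  "piyabtbyy" -> "bukmnfnkk" -> "ukmnfnkk"
  "stophwyjfvnd" -> "efabtikvrhzp" -> "fabtikvrhzp"
  "cfld" -> "orxp" -> "rxp"
  "vawpcvhyps" -> "hmibohtkbe" -> "mibohtkbe"
  "ffmysvlenqve" -> "rrykehxqzchq" -> "rykehxqzchq"
  probe: "dujheelap" -> "pgvtqqxmb" -> "gvtqqxmb"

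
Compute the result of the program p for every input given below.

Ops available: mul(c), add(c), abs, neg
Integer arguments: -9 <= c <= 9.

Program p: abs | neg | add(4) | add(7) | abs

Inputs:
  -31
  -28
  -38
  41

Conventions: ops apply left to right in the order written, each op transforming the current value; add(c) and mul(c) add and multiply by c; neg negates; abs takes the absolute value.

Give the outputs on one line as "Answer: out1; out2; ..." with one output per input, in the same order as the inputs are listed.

20; 17; 27; 30

Execution, op by op:
  -31 -> 31 -> -31 -> -27 -> -20 -> 20
  -28 -> 28 -> -28 -> -24 -> -17 -> 17
  -38 -> 38 -> -38 -> -34 -> -27 -> 27
  41 -> 41 -> -41 -> -37 -> -30 -> 30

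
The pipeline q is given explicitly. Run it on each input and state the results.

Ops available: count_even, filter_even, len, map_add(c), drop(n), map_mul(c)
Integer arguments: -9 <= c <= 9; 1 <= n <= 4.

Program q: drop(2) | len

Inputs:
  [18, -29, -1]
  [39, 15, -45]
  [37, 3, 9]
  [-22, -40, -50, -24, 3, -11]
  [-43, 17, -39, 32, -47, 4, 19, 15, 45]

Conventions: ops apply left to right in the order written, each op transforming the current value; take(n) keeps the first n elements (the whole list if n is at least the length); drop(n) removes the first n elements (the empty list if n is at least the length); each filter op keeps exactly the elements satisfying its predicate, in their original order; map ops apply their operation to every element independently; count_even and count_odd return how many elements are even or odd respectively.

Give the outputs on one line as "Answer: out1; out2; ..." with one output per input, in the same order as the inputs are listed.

1; 1; 1; 4; 7

Execution, op by op:
  [18, -29, -1] -> [-1] -> 1
  [39, 15, -45] -> [-45] -> 1
  [37, 3, 9] -> [9] -> 1
  [-22, -40, -50, -24, 3, -11] -> [-50, -24, 3, -11] -> 4
  [-43, 17, -39, 32, -47, 4, 19, 15, 45] -> [-39, 32, -47, 4, 19, 15, 45] -> 7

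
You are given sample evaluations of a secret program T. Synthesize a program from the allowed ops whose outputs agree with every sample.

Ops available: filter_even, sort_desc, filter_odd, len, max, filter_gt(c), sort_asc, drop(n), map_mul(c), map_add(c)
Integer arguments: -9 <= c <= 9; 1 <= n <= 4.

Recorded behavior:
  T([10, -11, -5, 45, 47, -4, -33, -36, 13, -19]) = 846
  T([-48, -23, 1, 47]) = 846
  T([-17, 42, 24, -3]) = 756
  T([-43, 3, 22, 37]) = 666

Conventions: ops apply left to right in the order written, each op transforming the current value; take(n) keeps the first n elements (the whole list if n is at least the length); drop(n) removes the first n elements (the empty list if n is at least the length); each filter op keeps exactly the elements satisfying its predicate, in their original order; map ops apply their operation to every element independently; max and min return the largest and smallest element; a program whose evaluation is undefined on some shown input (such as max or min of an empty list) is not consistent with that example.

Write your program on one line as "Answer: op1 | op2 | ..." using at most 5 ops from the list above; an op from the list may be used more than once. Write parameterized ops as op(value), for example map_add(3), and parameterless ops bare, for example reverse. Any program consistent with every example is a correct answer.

map_mul(-2) | map_mul(9) | map_mul(-1) | max

Check, running the answer program on each example:
  [10, -11, -5, 45, 47, -4, -33, -36, 13, -19] -> [-20, 22, 10, -90, -94, 8, 66, 72, -26, 38] -> [-180, 198, 90, -810, -846, 72, 594, 648, -234, 342] -> [180, -198, -90, 810, 846, -72, -594, -648, 234, -342] -> 846
  [-48, -23, 1, 47] -> [96, 46, -2, -94] -> [864, 414, -18, -846] -> [-864, -414, 18, 846] -> 846
  [-17, 42, 24, -3] -> [34, -84, -48, 6] -> [306, -756, -432, 54] -> [-306, 756, 432, -54] -> 756
  [-43, 3, 22, 37] -> [86, -6, -44, -74] -> [774, -54, -396, -666] -> [-774, 54, 396, 666] -> 666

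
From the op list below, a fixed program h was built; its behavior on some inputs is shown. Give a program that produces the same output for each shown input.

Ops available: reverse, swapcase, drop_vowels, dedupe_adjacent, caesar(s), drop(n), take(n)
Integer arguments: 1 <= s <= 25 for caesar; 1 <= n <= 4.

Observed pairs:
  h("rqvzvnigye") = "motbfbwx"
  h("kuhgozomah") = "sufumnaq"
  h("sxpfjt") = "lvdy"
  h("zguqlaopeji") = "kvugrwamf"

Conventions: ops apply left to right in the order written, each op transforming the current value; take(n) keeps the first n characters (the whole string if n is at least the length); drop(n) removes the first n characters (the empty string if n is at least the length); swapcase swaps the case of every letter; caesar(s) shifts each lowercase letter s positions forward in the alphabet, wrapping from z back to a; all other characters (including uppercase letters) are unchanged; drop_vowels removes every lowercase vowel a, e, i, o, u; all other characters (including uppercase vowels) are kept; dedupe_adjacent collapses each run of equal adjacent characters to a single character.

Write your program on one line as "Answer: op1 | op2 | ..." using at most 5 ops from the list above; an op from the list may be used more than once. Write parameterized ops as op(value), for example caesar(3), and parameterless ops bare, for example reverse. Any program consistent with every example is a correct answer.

caesar(11) | reverse | drop(2) | caesar(21)

Check, running the answer program on each example:
  "rqvzvnigye" -> "cbgkgytrjp" -> "pjrtygkgbc" -> "rtygkgbc" -> "motbfbwx"
  "kuhgozomah" -> "vfsrzkzxls" -> "slxzkzrsfv" -> "xzkzrsfv" -> "sufumnaq"
  "sxpfjt" -> "diaque" -> "euqaid" -> "qaid" -> "lvdy"
  "zguqlaopeji" -> "krfbwlzaput" -> "tupazlwbfrk" -> "pazlwbfrk" -> "kvugrwamf"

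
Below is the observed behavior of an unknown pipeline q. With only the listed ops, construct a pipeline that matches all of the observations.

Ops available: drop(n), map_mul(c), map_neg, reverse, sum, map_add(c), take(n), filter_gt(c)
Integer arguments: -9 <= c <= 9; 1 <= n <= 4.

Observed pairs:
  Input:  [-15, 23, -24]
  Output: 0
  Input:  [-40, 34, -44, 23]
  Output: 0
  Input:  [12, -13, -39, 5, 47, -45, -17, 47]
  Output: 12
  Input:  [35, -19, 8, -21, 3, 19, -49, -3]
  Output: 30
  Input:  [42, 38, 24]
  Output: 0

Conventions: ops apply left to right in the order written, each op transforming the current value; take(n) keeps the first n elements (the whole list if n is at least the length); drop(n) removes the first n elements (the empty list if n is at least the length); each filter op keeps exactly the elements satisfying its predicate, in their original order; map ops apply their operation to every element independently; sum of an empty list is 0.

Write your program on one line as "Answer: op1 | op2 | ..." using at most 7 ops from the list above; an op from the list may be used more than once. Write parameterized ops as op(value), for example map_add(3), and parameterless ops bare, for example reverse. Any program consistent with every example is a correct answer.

drop(3) | map_neg | map_add(-1) | drop(2) | reverse | sum

Check, running the answer program on each example:
  [-15, 23, -24] -> [] -> [] -> [] -> [] -> [] -> 0
  [-40, 34, -44, 23] -> [23] -> [-23] -> [-24] -> [] -> [] -> 0
  [12, -13, -39, 5, 47, -45, -17, 47] -> [5, 47, -45, -17, 47] -> [-5, -47, 45, 17, -47] -> [-6, -48, 44, 16, -48] -> [44, 16, -48] -> [-48, 16, 44] -> 12
  [35, -19, 8, -21, 3, 19, -49, -3] -> [-21, 3, 19, -49, -3] -> [21, -3, -19, 49, 3] -> [20, -4, -20, 48, 2] -> [-20, 48, 2] -> [2, 48, -20] -> 30
  [42, 38, 24] -> [] -> [] -> [] -> [] -> [] -> 0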